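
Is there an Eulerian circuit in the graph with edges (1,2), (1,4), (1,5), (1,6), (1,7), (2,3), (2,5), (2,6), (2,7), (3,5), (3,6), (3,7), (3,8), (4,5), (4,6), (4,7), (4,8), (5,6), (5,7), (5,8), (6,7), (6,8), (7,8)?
No (8 vertices have odd degree: {1, 2, 3, 4, 5, 6, 7, 8}; Eulerian circuit requires 0)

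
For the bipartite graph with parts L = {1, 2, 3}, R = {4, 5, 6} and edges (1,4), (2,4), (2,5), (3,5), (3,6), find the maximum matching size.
3 (matching: (1,4), (2,5), (3,6); upper bound min(|L|,|R|) = min(3,3) = 3)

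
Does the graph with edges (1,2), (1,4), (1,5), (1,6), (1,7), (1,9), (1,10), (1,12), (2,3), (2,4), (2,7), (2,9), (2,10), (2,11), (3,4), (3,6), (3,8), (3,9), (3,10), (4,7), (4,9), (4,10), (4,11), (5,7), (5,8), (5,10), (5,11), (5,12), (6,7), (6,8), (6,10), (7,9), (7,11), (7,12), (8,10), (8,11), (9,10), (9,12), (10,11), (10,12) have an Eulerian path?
No (6 vertices have odd degree: {2, 4, 6, 8, 9, 12}; Eulerian path requires 0 or 2)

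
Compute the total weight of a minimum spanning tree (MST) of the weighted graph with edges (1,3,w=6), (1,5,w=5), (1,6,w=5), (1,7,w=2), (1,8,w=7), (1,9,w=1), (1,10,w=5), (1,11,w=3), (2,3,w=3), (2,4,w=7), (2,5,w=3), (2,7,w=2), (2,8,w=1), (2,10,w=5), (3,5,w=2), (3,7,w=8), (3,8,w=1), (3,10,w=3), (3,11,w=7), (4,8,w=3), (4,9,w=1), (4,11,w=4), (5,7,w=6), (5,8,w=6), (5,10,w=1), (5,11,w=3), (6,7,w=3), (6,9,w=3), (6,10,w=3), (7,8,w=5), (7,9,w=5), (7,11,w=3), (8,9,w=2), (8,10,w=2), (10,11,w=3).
17 (MST edges: (1,7,w=2), (1,9,w=1), (1,11,w=3), (2,7,w=2), (2,8,w=1), (3,5,w=2), (3,8,w=1), (4,9,w=1), (5,10,w=1), (6,10,w=3); sum of weights 2 + 1 + 3 + 2 + 1 + 2 + 1 + 1 + 1 + 3 = 17)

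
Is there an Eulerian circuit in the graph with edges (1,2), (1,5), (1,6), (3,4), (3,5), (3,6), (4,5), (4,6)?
No (6 vertices have odd degree: {1, 2, 3, 4, 5, 6}; Eulerian circuit requires 0)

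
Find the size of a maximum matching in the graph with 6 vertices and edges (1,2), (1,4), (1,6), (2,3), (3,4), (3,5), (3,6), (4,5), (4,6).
3 (matching: (1,2), (3,5), (4,6); upper bound floor(n/2) = floor(6/2) = 3)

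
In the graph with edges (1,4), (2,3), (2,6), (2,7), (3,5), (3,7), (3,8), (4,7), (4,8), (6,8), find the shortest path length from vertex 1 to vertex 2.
3 (path: 1 -> 4 -> 7 -> 2, 3 edges)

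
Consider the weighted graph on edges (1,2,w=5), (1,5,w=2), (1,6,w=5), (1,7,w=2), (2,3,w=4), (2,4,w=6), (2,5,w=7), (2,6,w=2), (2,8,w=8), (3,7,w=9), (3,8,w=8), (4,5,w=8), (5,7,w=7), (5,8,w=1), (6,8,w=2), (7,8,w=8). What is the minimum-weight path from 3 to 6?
6 (path: 3 -> 2 -> 6; weights 4 + 2 = 6)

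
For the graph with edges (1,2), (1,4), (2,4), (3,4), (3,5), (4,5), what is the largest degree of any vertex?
4 (attained at vertex 4)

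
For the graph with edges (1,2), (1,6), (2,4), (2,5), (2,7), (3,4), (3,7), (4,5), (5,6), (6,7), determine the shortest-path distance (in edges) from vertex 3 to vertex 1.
3 (path: 3 -> 4 -> 2 -> 1, 3 edges)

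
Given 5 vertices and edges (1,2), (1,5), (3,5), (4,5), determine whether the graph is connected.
Yes (BFS from 1 visits [1, 2, 5, 3, 4] — all 5 vertices reached)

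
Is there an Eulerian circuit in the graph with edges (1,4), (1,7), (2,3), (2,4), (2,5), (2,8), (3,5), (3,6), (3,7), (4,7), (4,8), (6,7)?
Yes (the graph is connected and all 8 vertices have even degree)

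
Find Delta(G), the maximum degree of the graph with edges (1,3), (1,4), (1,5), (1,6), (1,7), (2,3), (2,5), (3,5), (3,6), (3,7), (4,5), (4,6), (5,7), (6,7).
5 (attained at vertices 1, 3, 5)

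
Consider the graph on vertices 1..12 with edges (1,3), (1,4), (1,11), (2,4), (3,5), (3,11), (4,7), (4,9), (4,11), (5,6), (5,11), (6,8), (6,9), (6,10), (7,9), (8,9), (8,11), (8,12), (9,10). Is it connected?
Yes (BFS from 1 visits [1, 3, 4, 11, 5, 2, 7, 9, 8, 6, 10, 12] — all 12 vertices reached)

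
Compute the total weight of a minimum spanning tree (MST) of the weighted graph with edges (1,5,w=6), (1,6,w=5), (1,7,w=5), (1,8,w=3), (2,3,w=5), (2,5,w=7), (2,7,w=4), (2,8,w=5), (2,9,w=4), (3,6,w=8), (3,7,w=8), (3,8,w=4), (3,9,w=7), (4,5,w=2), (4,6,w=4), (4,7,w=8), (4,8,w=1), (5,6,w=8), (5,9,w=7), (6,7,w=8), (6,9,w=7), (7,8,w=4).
26 (MST edges: (1,8,w=3), (2,7,w=4), (2,9,w=4), (3,8,w=4), (4,5,w=2), (4,6,w=4), (4,8,w=1), (7,8,w=4); sum of weights 3 + 4 + 4 + 4 + 2 + 4 + 1 + 4 = 26)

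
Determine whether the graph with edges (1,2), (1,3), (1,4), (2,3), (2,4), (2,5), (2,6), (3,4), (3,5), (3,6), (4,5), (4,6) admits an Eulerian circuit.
No (6 vertices have odd degree: {1, 2, 3, 4, 5, 6}; Eulerian circuit requires 0)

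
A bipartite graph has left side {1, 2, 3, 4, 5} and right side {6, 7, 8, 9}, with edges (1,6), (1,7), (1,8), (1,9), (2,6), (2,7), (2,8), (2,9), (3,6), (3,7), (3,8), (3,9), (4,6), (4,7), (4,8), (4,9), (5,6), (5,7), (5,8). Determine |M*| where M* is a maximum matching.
4 (matching: (1,9), (2,8), (3,7), (4,6); upper bound min(|L|,|R|) = min(5,4) = 4)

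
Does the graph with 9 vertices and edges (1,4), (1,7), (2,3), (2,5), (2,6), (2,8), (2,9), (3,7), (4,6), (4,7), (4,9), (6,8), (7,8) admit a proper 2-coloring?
No (odd cycle of length 3: 7 -> 1 -> 4 -> 7)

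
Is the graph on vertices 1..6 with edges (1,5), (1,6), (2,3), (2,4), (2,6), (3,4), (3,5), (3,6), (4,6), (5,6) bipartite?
No (odd cycle of length 3: 5 -> 1 -> 6 -> 5)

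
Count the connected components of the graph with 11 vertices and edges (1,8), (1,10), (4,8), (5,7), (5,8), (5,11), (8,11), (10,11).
5 (components: {1, 4, 5, 7, 8, 10, 11}, {2}, {3}, {6}, {9})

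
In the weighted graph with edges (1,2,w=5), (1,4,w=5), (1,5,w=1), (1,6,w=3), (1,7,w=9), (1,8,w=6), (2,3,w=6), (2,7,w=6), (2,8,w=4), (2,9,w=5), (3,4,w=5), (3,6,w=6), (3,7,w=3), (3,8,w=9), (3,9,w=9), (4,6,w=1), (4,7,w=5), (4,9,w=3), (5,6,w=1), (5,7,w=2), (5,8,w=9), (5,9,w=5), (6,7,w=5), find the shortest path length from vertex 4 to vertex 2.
8 (path: 4 -> 9 -> 2; weights 3 + 5 = 8)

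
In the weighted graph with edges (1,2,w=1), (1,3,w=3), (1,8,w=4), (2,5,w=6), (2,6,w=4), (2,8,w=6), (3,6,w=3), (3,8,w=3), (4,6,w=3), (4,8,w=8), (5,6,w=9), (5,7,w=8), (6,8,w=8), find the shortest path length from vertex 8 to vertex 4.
8 (path: 8 -> 4; weights 8 = 8)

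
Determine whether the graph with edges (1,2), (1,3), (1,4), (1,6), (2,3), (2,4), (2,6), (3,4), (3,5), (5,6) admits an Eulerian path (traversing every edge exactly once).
Yes (the graph is connected and exactly 2 vertices have odd degree: {4, 6}; any Eulerian path must start and end at those)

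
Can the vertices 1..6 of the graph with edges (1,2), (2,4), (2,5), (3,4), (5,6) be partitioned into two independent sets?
Yes. Partition: {1, 4, 5}, {2, 3, 6}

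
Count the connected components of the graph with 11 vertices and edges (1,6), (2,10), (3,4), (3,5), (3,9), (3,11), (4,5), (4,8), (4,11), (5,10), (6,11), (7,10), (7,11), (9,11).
1 (components: {1, 2, 3, 4, 5, 6, 7, 8, 9, 10, 11})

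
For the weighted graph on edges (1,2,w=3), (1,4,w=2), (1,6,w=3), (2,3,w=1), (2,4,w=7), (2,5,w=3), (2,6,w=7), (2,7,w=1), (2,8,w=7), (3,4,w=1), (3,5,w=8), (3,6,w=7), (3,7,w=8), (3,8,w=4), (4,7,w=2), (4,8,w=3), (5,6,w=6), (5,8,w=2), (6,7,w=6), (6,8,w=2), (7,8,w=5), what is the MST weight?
12 (MST edges: (1,4,w=2), (1,6,w=3), (2,3,w=1), (2,7,w=1), (3,4,w=1), (5,8,w=2), (6,8,w=2); sum of weights 2 + 3 + 1 + 1 + 1 + 2 + 2 = 12)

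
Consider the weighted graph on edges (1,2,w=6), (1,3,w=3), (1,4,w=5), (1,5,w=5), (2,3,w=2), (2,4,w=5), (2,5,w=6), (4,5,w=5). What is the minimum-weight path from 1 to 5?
5 (path: 1 -> 5; weights 5 = 5)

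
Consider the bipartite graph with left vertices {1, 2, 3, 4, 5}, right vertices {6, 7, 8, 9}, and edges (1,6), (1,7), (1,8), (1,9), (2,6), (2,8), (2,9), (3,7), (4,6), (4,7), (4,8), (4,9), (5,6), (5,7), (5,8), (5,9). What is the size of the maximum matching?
4 (matching: (1,9), (2,8), (3,7), (4,6); upper bound min(|L|,|R|) = min(5,4) = 4)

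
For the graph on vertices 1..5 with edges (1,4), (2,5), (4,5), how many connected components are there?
2 (components: {1, 2, 4, 5}, {3})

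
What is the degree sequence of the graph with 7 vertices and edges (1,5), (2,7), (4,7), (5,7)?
[3, 2, 1, 1, 1, 0, 0] (degrees: deg(1)=1, deg(2)=1, deg(3)=0, deg(4)=1, deg(5)=2, deg(6)=0, deg(7)=3)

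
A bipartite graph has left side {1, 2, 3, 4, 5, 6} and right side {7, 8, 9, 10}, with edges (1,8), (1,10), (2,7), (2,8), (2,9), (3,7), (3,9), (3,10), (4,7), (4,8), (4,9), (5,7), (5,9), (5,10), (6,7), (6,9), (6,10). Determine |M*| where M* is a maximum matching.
4 (matching: (1,10), (2,9), (3,7), (4,8); upper bound min(|L|,|R|) = min(6,4) = 4)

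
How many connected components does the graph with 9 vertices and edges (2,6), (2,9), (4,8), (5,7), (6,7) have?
4 (components: {1}, {2, 5, 6, 7, 9}, {3}, {4, 8})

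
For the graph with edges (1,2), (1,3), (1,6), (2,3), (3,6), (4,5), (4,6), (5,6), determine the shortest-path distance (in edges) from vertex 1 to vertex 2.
1 (path: 1 -> 2, 1 edge)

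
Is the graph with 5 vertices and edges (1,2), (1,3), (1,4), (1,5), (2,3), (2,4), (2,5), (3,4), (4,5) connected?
Yes (BFS from 1 visits [1, 2, 3, 4, 5] — all 5 vertices reached)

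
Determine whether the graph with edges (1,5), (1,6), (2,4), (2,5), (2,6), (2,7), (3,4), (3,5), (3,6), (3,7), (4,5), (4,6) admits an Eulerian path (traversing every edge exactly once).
Yes — and in fact it has an Eulerian circuit (the graph is connected and all 7 vertices have even degree)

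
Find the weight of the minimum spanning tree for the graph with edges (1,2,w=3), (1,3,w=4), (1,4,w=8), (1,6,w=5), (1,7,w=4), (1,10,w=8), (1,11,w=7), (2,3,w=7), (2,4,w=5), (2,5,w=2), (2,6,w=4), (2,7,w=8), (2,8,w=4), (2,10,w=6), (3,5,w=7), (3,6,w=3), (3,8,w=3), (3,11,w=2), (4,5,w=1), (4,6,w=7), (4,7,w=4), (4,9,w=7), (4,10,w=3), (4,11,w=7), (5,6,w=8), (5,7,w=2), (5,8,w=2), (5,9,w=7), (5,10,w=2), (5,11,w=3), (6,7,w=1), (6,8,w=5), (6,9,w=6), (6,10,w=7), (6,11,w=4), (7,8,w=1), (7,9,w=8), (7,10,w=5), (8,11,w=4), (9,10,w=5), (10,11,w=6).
22 (MST edges: (1,2,w=3), (2,5,w=2), (3,6,w=3), (3,11,w=2), (4,5,w=1), (5,7,w=2), (5,10,w=2), (6,7,w=1), (7,8,w=1), (9,10,w=5); sum of weights 3 + 2 + 3 + 2 + 1 + 2 + 2 + 1 + 1 + 5 = 22)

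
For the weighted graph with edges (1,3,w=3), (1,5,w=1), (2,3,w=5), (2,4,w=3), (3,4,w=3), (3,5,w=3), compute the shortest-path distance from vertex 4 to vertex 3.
3 (path: 4 -> 3; weights 3 = 3)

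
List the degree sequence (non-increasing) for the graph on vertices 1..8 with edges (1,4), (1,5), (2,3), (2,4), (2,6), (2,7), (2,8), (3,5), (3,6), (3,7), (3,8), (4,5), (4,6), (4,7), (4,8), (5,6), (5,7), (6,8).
[6, 5, 5, 5, 5, 4, 4, 2] (degrees: deg(1)=2, deg(2)=5, deg(3)=5, deg(4)=6, deg(5)=5, deg(6)=5, deg(7)=4, deg(8)=4)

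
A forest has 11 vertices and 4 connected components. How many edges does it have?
7 (Each of the 4 component trees on V_i vertices has V_i - 1 edges; summing gives V - C = 11 - 4 = 7)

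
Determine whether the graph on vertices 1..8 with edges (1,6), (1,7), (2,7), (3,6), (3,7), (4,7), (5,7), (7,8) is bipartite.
Yes. Partition: {1, 2, 3, 4, 5, 8}, {6, 7}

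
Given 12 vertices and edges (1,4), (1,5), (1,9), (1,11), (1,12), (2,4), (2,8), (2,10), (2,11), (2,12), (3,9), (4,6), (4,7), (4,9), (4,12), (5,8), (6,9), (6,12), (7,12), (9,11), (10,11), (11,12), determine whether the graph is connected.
Yes (BFS from 1 visits [1, 4, 5, 9, 11, 12, 2, 6, 7, 8, 3, 10] — all 12 vertices reached)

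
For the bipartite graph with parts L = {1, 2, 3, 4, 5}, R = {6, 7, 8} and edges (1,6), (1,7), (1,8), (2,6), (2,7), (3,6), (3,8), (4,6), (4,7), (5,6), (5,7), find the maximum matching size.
3 (matching: (1,8), (2,7), (3,6); upper bound min(|L|,|R|) = min(5,3) = 3)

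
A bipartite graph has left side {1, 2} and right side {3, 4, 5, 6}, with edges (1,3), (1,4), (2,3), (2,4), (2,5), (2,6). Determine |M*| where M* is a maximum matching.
2 (matching: (1,4), (2,6); upper bound min(|L|,|R|) = min(2,4) = 2)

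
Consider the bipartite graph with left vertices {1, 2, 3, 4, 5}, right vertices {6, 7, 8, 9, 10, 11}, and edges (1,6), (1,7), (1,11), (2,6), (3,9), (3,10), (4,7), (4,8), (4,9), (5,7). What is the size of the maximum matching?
5 (matching: (1,11), (2,6), (3,10), (4,9), (5,7); upper bound min(|L|,|R|) = min(5,6) = 5)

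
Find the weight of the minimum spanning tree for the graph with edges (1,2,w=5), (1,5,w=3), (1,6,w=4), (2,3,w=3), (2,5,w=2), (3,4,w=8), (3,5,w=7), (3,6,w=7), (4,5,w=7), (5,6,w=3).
18 (MST edges: (1,5,w=3), (2,3,w=3), (2,5,w=2), (4,5,w=7), (5,6,w=3); sum of weights 3 + 3 + 2 + 7 + 3 = 18)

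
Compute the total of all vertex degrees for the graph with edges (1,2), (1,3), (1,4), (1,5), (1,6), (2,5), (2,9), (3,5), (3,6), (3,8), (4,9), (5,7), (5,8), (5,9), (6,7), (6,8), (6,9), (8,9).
36 (handshake: sum of degrees = 2|E| = 2 x 18 = 36)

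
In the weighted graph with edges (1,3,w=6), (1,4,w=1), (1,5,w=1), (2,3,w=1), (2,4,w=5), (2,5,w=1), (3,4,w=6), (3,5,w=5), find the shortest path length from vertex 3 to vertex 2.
1 (path: 3 -> 2; weights 1 = 1)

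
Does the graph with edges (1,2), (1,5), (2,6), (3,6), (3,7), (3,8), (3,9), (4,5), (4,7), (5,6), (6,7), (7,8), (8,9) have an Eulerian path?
Yes (the graph is connected and exactly 2 vertices have odd degree: {5, 8}; any Eulerian path must start and end at those)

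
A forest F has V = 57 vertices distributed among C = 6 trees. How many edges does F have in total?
51 (Each of the 6 component trees on V_i vertices has V_i - 1 edges; summing gives V - C = 57 - 6 = 51)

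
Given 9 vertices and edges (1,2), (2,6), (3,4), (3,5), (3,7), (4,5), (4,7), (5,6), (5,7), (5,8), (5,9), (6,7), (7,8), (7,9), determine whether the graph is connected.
Yes (BFS from 1 visits [1, 2, 6, 5, 7, 3, 4, 8, 9] — all 9 vertices reached)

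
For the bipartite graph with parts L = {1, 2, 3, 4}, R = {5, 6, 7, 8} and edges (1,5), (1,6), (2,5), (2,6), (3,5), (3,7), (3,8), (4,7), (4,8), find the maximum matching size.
4 (matching: (1,6), (2,5), (3,8), (4,7); upper bound min(|L|,|R|) = min(4,4) = 4)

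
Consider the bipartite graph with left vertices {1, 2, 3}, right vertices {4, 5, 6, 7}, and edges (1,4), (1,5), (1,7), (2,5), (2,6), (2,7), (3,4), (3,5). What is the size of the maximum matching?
3 (matching: (1,7), (2,6), (3,5); upper bound min(|L|,|R|) = min(3,4) = 3)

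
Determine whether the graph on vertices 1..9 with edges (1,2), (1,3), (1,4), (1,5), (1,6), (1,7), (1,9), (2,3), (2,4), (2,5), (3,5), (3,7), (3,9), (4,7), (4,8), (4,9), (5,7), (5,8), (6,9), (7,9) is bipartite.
No (odd cycle of length 3: 2 -> 1 -> 5 -> 2)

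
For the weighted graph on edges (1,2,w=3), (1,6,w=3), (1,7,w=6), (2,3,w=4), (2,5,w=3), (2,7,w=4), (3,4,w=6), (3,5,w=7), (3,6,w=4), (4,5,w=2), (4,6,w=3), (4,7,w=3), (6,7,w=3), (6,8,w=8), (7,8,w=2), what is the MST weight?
20 (MST edges: (1,2,w=3), (1,6,w=3), (2,3,w=4), (2,5,w=3), (4,5,w=2), (4,7,w=3), (7,8,w=2); sum of weights 3 + 3 + 4 + 3 + 2 + 3 + 2 = 20)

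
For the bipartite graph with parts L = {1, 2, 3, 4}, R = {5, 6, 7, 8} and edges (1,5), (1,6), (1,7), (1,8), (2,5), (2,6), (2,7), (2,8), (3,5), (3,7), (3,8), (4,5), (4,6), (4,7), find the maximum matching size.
4 (matching: (1,8), (2,7), (3,5), (4,6); upper bound min(|L|,|R|) = min(4,4) = 4)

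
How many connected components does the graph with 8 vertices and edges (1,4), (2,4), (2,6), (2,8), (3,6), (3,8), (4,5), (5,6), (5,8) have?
2 (components: {1, 2, 3, 4, 5, 6, 8}, {7})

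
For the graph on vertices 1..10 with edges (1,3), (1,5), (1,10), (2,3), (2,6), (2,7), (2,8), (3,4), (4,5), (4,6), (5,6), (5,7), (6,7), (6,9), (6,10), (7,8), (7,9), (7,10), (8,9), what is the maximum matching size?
5 (matching: (1,10), (2,8), (3,4), (5,7), (6,9); upper bound floor(n/2) = floor(10/2) = 5)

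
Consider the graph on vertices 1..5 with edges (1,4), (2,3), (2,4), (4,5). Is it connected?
Yes (BFS from 1 visits [1, 4, 2, 5, 3] — all 5 vertices reached)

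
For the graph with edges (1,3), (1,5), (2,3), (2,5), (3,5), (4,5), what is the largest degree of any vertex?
4 (attained at vertex 5)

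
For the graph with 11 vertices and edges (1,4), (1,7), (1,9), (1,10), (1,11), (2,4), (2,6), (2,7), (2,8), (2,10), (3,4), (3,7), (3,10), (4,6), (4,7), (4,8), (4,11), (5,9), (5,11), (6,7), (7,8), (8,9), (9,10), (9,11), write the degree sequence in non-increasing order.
[7, 6, 5, 5, 5, 4, 4, 4, 3, 3, 2] (degrees: deg(1)=5, deg(2)=5, deg(3)=3, deg(4)=7, deg(5)=2, deg(6)=3, deg(7)=6, deg(8)=4, deg(9)=5, deg(10)=4, deg(11)=4)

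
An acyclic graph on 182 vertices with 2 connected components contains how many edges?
180 (Each of the 2 component trees on V_i vertices has V_i - 1 edges; summing gives V - C = 182 - 2 = 180)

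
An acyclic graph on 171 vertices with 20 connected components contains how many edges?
151 (Each of the 20 component trees on V_i vertices has V_i - 1 edges; summing gives V - C = 171 - 20 = 151)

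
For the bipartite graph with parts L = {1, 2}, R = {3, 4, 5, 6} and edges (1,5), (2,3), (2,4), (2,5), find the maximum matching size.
2 (matching: (1,5), (2,4); upper bound min(|L|,|R|) = min(2,4) = 2)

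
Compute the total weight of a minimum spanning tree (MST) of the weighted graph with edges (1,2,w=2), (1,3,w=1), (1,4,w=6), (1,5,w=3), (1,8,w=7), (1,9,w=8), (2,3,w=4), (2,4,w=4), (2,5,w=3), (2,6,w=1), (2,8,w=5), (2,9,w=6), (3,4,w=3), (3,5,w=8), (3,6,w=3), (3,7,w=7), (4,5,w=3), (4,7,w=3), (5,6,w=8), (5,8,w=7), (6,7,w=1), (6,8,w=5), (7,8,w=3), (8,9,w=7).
20 (MST edges: (1,2,w=2), (1,3,w=1), (1,5,w=3), (2,6,w=1), (2,9,w=6), (3,4,w=3), (6,7,w=1), (7,8,w=3); sum of weights 2 + 1 + 3 + 1 + 6 + 3 + 1 + 3 = 20)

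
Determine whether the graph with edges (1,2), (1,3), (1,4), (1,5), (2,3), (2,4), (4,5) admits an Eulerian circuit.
No (2 vertices have odd degree: {2, 4}; Eulerian circuit requires 0)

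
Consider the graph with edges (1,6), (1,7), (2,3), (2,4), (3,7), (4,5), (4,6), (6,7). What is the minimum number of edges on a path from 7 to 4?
2 (path: 7 -> 6 -> 4, 2 edges)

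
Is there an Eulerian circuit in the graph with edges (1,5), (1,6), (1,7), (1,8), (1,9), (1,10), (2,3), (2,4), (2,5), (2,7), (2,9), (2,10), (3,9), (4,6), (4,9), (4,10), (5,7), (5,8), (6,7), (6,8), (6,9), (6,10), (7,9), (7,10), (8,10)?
Yes (the graph is connected and all 10 vertices have even degree)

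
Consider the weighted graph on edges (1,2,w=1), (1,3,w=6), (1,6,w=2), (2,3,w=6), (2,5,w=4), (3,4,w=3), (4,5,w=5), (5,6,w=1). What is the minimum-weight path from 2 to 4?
9 (path: 2 -> 3 -> 4; weights 6 + 3 = 9)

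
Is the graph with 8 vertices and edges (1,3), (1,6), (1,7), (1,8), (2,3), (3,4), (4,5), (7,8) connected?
Yes (BFS from 1 visits [1, 3, 6, 7, 8, 2, 4, 5] — all 8 vertices reached)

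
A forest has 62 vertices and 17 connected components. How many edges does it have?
45 (Each of the 17 component trees on V_i vertices has V_i - 1 edges; summing gives V - C = 62 - 17 = 45)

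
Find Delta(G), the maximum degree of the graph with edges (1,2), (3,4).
1 (attained at vertices 1, 2, 3, 4)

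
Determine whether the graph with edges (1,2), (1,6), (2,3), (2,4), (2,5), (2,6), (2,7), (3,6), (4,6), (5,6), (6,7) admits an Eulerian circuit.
Yes (the graph is connected and all 7 vertices have even degree)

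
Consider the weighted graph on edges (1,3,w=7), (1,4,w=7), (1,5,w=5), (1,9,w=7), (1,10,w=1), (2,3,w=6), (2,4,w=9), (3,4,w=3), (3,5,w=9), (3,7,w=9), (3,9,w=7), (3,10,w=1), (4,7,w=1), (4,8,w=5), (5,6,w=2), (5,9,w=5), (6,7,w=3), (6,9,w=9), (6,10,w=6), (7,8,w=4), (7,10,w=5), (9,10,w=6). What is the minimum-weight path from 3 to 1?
2 (path: 3 -> 10 -> 1; weights 1 + 1 = 2)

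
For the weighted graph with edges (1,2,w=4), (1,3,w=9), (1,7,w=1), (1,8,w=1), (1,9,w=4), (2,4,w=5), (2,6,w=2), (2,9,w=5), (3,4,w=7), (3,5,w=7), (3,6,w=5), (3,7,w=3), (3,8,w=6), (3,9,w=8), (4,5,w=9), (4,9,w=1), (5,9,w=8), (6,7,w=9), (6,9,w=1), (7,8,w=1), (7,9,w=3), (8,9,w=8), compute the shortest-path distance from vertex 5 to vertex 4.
9 (path: 5 -> 4; weights 9 = 9)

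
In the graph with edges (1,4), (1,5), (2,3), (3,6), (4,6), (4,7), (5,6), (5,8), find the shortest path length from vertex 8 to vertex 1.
2 (path: 8 -> 5 -> 1, 2 edges)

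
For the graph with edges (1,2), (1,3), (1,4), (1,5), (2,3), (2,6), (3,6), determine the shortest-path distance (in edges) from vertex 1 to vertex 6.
2 (path: 1 -> 3 -> 6, 2 edges)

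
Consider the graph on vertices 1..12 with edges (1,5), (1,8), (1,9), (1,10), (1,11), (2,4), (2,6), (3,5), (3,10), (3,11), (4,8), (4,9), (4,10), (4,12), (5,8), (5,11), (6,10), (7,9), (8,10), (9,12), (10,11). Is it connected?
Yes (BFS from 1 visits [1, 5, 8, 9, 10, 11, 3, 4, 7, 12, 6, 2] — all 12 vertices reached)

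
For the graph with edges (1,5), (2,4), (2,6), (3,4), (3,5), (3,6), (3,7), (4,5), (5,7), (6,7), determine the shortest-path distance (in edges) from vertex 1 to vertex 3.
2 (path: 1 -> 5 -> 3, 2 edges)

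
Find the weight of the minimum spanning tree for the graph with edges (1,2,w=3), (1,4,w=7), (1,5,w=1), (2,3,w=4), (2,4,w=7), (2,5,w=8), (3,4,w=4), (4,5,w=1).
9 (MST edges: (1,2,w=3), (1,5,w=1), (2,3,w=4), (4,5,w=1); sum of weights 3 + 1 + 4 + 1 = 9)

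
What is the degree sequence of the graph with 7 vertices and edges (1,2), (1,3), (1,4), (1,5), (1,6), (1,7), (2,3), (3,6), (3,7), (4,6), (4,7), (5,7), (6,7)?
[6, 5, 4, 4, 3, 2, 2] (degrees: deg(1)=6, deg(2)=2, deg(3)=4, deg(4)=3, deg(5)=2, deg(6)=4, deg(7)=5)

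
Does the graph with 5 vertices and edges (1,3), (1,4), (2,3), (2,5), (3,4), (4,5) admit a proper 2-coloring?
No (odd cycle of length 3: 4 -> 1 -> 3 -> 4)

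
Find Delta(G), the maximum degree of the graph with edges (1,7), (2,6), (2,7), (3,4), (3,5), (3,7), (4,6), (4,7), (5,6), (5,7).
5 (attained at vertex 7)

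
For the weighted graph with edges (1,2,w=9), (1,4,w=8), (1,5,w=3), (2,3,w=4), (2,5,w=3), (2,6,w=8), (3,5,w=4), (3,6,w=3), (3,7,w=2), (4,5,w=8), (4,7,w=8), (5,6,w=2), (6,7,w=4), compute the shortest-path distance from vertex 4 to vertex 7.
8 (path: 4 -> 7; weights 8 = 8)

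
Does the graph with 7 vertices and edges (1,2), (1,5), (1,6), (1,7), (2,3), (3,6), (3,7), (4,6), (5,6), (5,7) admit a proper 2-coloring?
No (odd cycle of length 3: 5 -> 1 -> 6 -> 5)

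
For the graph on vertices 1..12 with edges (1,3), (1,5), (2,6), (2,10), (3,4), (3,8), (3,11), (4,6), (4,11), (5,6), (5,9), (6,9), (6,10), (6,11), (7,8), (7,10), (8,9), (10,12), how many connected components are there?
1 (components: {1, 2, 3, 4, 5, 6, 7, 8, 9, 10, 11, 12})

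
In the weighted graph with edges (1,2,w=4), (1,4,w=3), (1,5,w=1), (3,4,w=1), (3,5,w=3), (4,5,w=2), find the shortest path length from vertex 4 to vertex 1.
3 (path: 4 -> 1; weights 3 = 3)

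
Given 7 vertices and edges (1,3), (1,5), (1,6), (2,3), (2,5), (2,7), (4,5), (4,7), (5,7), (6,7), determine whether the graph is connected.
Yes (BFS from 1 visits [1, 3, 5, 6, 2, 4, 7] — all 7 vertices reached)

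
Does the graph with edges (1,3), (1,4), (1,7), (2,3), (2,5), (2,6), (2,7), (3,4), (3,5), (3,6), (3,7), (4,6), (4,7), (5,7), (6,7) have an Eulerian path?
Yes (the graph is connected and exactly 2 vertices have odd degree: {1, 5}; any Eulerian path must start and end at those)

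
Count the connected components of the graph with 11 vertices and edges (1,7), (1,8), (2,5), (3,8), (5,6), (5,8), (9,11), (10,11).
3 (components: {1, 2, 3, 5, 6, 7, 8}, {4}, {9, 10, 11})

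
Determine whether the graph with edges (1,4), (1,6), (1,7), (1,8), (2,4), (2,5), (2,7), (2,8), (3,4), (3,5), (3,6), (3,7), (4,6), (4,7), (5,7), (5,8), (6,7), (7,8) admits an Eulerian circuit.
No (2 vertices have odd degree: {4, 7}; Eulerian circuit requires 0)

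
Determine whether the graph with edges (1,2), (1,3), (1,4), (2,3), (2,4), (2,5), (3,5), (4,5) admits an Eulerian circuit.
No (4 vertices have odd degree: {1, 3, 4, 5}; Eulerian circuit requires 0)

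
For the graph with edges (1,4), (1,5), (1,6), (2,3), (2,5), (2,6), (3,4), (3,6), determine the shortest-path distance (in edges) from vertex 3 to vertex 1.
2 (path: 3 -> 6 -> 1, 2 edges)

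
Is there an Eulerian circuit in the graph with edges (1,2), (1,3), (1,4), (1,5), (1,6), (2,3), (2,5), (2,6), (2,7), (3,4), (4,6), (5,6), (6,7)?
No (6 vertices have odd degree: {1, 2, 3, 4, 5, 6}; Eulerian circuit requires 0)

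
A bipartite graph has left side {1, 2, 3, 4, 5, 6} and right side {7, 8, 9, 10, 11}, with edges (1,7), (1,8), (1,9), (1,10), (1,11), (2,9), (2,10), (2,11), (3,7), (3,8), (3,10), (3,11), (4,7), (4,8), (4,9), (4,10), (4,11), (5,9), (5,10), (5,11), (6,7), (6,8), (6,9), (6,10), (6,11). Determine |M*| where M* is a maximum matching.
5 (matching: (1,11), (2,10), (3,8), (4,9), (6,7); upper bound min(|L|,|R|) = min(6,5) = 5)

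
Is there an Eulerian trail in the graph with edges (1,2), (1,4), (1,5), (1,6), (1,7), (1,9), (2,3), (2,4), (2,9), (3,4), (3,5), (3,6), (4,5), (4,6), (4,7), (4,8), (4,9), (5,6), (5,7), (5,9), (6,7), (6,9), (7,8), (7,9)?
Yes — and in fact it has an Eulerian circuit (the graph is connected and all 9 vertices have even degree)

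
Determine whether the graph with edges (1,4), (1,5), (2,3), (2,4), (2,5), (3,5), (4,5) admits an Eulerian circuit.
No (2 vertices have odd degree: {2, 4}; Eulerian circuit requires 0)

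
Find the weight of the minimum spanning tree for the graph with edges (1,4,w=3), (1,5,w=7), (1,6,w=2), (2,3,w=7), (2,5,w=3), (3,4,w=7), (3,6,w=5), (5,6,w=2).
15 (MST edges: (1,4,w=3), (1,6,w=2), (2,5,w=3), (3,6,w=5), (5,6,w=2); sum of weights 3 + 2 + 3 + 5 + 2 = 15)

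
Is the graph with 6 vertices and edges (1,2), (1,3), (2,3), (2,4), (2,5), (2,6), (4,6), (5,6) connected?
Yes (BFS from 1 visits [1, 2, 3, 4, 5, 6] — all 6 vertices reached)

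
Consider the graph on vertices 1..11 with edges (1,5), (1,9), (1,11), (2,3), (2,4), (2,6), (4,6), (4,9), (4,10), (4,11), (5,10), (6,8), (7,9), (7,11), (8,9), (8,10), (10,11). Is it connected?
Yes (BFS from 1 visits [1, 5, 9, 11, 10, 4, 7, 8, 2, 6, 3] — all 11 vertices reached)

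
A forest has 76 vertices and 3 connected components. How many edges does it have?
73 (Each of the 3 component trees on V_i vertices has V_i - 1 edges; summing gives V - C = 76 - 3 = 73)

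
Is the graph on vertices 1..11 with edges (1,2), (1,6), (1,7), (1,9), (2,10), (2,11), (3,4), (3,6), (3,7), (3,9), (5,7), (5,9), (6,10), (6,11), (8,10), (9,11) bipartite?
Yes. Partition: {1, 3, 5, 10, 11}, {2, 4, 6, 7, 8, 9}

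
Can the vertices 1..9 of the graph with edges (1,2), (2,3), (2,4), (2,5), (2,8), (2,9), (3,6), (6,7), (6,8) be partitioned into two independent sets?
Yes. Partition: {1, 3, 4, 5, 7, 8, 9}, {2, 6}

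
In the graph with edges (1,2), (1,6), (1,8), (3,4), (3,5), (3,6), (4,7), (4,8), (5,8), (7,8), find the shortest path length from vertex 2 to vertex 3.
3 (path: 2 -> 1 -> 6 -> 3, 3 edges)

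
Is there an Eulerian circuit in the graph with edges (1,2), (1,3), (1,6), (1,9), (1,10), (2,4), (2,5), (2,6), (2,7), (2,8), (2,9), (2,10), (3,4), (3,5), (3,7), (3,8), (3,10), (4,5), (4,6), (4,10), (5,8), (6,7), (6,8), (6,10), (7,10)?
No (2 vertices have odd degree: {1, 4}; Eulerian circuit requires 0)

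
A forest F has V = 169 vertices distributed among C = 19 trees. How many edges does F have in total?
150 (Each of the 19 component trees on V_i vertices has V_i - 1 edges; summing gives V - C = 169 - 19 = 150)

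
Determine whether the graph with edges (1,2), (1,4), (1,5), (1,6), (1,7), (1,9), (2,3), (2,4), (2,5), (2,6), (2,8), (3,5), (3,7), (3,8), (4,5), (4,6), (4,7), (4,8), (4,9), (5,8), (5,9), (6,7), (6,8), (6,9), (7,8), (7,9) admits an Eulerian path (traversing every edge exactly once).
Yes (the graph is connected and exactly 2 vertices have odd degree: {4, 9}; any Eulerian path must start and end at those)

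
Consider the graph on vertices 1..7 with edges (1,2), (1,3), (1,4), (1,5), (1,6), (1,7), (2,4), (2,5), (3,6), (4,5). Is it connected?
Yes (BFS from 1 visits [1, 2, 3, 4, 5, 6, 7] — all 7 vertices reached)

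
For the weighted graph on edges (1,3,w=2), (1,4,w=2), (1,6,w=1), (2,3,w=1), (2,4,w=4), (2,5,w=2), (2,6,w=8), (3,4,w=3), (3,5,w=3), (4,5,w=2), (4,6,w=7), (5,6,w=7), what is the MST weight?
8 (MST edges: (1,3,w=2), (1,4,w=2), (1,6,w=1), (2,3,w=1), (2,5,w=2); sum of weights 2 + 2 + 1 + 1 + 2 = 8)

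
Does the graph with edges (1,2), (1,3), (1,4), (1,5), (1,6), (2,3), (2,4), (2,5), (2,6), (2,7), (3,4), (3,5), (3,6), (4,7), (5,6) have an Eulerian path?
Yes (the graph is connected and exactly 2 vertices have odd degree: {1, 3}; any Eulerian path must start and end at those)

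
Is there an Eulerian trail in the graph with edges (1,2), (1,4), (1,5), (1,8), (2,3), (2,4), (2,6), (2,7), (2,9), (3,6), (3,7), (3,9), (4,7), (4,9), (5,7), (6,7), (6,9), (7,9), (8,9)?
Yes — and in fact it has an Eulerian circuit (the graph is connected and all 9 vertices have even degree)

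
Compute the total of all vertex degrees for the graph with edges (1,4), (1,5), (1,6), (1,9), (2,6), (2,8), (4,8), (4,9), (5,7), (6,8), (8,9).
22 (handshake: sum of degrees = 2|E| = 2 x 11 = 22)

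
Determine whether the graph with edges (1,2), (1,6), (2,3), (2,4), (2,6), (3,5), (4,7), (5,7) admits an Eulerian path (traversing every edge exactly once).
Yes — and in fact it has an Eulerian circuit (the graph is connected and all 7 vertices have even degree)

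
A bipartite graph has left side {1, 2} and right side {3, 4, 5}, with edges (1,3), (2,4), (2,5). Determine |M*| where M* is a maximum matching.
2 (matching: (1,3), (2,5); upper bound min(|L|,|R|) = min(2,3) = 2)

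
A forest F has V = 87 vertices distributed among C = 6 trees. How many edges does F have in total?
81 (Each of the 6 component trees on V_i vertices has V_i - 1 edges; summing gives V - C = 87 - 6 = 81)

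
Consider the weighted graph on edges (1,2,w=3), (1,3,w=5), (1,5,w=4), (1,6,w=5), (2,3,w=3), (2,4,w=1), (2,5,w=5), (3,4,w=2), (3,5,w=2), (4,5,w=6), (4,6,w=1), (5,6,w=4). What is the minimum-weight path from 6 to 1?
5 (path: 6 -> 1; weights 5 = 5)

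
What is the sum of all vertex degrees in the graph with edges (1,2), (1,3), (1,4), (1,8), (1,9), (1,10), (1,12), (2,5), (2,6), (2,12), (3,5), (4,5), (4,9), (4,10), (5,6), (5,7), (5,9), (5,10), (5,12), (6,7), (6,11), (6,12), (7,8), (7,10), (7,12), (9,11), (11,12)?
54 (handshake: sum of degrees = 2|E| = 2 x 27 = 54)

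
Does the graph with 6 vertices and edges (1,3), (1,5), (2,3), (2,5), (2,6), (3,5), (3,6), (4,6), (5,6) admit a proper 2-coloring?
No (odd cycle of length 3: 3 -> 1 -> 5 -> 3)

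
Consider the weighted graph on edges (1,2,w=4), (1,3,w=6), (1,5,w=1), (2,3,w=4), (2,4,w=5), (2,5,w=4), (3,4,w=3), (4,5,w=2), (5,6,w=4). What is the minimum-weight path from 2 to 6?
8 (path: 2 -> 5 -> 6; weights 4 + 4 = 8)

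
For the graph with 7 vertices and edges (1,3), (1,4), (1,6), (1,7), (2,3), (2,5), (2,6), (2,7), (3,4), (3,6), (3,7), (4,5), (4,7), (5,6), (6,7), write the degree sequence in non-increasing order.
[5, 5, 5, 4, 4, 4, 3] (degrees: deg(1)=4, deg(2)=4, deg(3)=5, deg(4)=4, deg(5)=3, deg(6)=5, deg(7)=5)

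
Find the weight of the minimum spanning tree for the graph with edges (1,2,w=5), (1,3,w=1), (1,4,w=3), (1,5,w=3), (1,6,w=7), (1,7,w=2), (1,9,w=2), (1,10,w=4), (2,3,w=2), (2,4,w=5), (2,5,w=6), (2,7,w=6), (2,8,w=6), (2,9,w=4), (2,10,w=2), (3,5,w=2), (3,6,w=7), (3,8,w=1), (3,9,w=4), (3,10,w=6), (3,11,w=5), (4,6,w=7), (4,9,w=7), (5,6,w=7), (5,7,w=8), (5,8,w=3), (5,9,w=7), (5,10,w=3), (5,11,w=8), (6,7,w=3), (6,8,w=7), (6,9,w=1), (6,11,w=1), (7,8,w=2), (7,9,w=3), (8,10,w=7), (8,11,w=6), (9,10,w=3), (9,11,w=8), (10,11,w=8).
17 (MST edges: (1,3,w=1), (1,4,w=3), (1,7,w=2), (1,9,w=2), (2,3,w=2), (2,10,w=2), (3,5,w=2), (3,8,w=1), (6,9,w=1), (6,11,w=1); sum of weights 1 + 3 + 2 + 2 + 2 + 2 + 2 + 1 + 1 + 1 = 17)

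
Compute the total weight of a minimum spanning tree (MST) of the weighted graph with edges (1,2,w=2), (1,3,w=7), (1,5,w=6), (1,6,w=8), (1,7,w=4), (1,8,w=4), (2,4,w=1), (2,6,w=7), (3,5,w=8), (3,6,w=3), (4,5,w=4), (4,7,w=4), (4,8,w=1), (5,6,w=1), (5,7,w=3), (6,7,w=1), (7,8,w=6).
13 (MST edges: (1,2,w=2), (1,7,w=4), (2,4,w=1), (3,6,w=3), (4,8,w=1), (5,6,w=1), (6,7,w=1); sum of weights 2 + 4 + 1 + 3 + 1 + 1 + 1 = 13)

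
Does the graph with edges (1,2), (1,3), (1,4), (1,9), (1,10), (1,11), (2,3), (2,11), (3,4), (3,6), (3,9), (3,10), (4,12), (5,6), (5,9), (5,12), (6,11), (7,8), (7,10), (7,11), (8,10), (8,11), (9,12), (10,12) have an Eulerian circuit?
No (8 vertices have odd degree: {2, 4, 5, 6, 7, 8, 10, 11}; Eulerian circuit requires 0)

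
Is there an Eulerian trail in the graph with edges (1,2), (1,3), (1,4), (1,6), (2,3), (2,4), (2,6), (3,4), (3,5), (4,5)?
Yes — and in fact it has an Eulerian circuit (the graph is connected and all 6 vertices have even degree)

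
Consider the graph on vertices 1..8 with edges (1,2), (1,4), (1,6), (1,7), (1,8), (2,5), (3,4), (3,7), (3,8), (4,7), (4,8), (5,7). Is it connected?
Yes (BFS from 1 visits [1, 2, 4, 6, 7, 8, 5, 3] — all 8 vertices reached)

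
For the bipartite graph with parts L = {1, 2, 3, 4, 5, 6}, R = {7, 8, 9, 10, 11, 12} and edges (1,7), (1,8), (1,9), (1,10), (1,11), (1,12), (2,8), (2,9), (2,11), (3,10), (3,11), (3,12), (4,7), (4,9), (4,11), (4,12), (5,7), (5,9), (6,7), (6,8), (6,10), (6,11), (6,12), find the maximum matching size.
6 (matching: (1,12), (2,11), (3,10), (4,9), (5,7), (6,8); upper bound min(|L|,|R|) = min(6,6) = 6)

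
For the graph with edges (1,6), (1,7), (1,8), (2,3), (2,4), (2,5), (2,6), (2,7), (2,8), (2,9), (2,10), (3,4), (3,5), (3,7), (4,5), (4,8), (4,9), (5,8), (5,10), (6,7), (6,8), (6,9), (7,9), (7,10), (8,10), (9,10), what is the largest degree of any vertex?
8 (attained at vertex 2)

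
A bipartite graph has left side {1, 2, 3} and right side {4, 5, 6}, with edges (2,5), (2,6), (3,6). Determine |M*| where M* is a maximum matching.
2 (matching: (2,5), (3,6); upper bound min(|L|,|R|) = min(3,3) = 3)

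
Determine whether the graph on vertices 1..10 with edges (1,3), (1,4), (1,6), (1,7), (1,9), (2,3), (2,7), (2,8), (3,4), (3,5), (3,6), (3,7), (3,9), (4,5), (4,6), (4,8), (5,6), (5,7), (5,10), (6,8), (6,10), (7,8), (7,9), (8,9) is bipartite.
No (odd cycle of length 3: 4 -> 1 -> 6 -> 4)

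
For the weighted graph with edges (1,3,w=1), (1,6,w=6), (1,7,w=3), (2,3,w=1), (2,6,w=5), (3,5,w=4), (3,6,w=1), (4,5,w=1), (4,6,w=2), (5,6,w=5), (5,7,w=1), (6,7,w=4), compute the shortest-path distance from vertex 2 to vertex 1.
2 (path: 2 -> 3 -> 1; weights 1 + 1 = 2)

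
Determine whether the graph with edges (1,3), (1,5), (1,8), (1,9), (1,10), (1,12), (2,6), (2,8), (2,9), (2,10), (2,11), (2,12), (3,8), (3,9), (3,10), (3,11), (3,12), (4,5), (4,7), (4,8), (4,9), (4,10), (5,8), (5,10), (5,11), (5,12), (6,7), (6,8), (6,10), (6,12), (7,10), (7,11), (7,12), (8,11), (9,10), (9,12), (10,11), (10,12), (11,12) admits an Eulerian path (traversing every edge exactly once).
No (6 vertices have odd degree: {4, 6, 7, 8, 11, 12}; Eulerian path requires 0 or 2)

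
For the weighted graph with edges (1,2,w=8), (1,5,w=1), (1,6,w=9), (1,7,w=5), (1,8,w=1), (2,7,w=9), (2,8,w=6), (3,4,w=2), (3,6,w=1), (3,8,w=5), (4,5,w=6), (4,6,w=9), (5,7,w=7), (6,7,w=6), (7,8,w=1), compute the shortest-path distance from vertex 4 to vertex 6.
3 (path: 4 -> 3 -> 6; weights 2 + 1 = 3)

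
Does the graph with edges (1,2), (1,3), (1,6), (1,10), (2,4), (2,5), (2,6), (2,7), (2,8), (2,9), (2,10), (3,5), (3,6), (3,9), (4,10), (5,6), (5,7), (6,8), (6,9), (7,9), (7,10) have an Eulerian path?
Yes — and in fact it has an Eulerian circuit (the graph is connected and all 10 vertices have even degree)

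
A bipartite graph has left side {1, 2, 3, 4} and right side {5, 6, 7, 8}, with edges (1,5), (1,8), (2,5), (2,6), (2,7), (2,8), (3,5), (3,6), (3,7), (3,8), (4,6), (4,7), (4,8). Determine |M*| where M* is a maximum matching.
4 (matching: (1,8), (2,7), (3,5), (4,6); upper bound min(|L|,|R|) = min(4,4) = 4)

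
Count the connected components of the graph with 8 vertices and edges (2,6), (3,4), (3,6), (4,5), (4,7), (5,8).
2 (components: {1}, {2, 3, 4, 5, 6, 7, 8})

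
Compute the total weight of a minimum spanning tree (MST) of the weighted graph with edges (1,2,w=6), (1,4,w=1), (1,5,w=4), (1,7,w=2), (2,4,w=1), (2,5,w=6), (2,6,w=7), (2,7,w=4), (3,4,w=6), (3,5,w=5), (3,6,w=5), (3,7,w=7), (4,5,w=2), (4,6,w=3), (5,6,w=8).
14 (MST edges: (1,4,w=1), (1,7,w=2), (2,4,w=1), (3,5,w=5), (4,5,w=2), (4,6,w=3); sum of weights 1 + 2 + 1 + 5 + 2 + 3 = 14)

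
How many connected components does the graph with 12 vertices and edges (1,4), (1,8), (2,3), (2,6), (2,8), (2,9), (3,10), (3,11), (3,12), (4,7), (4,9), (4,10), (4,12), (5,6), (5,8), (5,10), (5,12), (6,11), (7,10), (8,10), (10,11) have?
1 (components: {1, 2, 3, 4, 5, 6, 7, 8, 9, 10, 11, 12})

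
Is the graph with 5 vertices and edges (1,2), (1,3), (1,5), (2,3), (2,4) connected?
Yes (BFS from 1 visits [1, 2, 3, 5, 4] — all 5 vertices reached)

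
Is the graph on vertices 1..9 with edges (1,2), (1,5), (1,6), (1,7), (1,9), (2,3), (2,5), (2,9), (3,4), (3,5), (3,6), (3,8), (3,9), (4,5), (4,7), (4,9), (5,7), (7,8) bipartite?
No (odd cycle of length 3: 5 -> 1 -> 2 -> 5)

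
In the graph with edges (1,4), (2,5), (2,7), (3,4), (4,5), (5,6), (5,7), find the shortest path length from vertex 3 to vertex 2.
3 (path: 3 -> 4 -> 5 -> 2, 3 edges)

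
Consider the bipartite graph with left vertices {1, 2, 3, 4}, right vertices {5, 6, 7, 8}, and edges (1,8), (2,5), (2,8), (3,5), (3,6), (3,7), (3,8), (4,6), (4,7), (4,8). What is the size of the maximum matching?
4 (matching: (1,8), (2,5), (3,7), (4,6); upper bound min(|L|,|R|) = min(4,4) = 4)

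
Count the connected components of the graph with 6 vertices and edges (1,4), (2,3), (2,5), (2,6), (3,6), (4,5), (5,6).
1 (components: {1, 2, 3, 4, 5, 6})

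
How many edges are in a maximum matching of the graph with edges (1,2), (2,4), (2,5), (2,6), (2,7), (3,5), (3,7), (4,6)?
3 (matching: (2,7), (3,5), (4,6); upper bound floor(n/2) = floor(7/2) = 3)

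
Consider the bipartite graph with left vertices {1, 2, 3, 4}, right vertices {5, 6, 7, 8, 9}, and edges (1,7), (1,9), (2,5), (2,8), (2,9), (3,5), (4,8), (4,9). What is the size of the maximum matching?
4 (matching: (1,7), (2,8), (3,5), (4,9); upper bound min(|L|,|R|) = min(4,5) = 4)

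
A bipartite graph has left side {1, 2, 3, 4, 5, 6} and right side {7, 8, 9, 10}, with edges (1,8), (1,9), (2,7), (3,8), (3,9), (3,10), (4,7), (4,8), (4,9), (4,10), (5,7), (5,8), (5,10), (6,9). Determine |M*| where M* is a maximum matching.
4 (matching: (1,9), (2,7), (3,10), (4,8); upper bound min(|L|,|R|) = min(6,4) = 4)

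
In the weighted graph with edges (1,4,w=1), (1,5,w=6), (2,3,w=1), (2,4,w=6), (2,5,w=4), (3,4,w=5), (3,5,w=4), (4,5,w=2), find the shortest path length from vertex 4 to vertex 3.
5 (path: 4 -> 3; weights 5 = 5)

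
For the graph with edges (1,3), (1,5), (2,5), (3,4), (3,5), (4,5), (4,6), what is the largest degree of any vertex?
4 (attained at vertex 5)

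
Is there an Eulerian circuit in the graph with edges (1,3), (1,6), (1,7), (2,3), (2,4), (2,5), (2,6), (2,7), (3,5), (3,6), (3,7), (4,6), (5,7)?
No (4 vertices have odd degree: {1, 2, 3, 5}; Eulerian circuit requires 0)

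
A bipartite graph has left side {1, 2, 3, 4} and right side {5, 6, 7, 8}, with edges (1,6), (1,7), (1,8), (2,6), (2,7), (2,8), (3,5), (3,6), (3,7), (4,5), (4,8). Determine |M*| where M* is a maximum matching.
4 (matching: (1,8), (2,7), (3,6), (4,5); upper bound min(|L|,|R|) = min(4,4) = 4)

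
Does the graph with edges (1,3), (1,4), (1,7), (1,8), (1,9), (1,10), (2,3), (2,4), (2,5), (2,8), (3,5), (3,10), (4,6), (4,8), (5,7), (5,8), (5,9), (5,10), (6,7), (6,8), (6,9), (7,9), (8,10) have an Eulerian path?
Yes — and in fact it has an Eulerian circuit (the graph is connected and all 10 vertices have even degree)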